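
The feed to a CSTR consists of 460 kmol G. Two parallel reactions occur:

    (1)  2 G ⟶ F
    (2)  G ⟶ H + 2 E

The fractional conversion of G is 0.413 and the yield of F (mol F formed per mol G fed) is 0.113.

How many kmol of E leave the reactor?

172 kmol

Yield of F: 1ξ₁ / 460 = 0.113 → ξ₁ = 51.98 kmol.
Conversion of G: 2ξ₁ + 1ξ₂ = 0.413 × 460 = 190 → ξ₂ = 86.02 kmol.
Outlet amounts (n = n₀ + Σ ν·ξ):
  G: 460 − 2(51.98) − 1(86.02) = 270
  F: 0 + 1(51.98) = 51.98
  H: 0 + 1(86.02) = 86.02
  E: 0 + 2(86.02) = 172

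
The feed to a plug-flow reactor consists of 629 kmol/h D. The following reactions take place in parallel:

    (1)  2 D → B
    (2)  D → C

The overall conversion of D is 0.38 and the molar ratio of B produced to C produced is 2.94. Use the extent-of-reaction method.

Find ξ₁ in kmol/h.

ξ₁ = 102 kmol/h

Conversion of D: D consumed = 0.38 × 629 = 239 kmol/h = 2ξ₁ + 1ξ₂.
Selectivity: 1ξ₁ / (1ξ₂) = 2.94 → ξ₁ = 2.94 ξ₂.
Substitute: (2·2.94 + 1) ξ₂ = 239 → ξ₂ = 34.74 kmol/h, ξ₁ = 102.1 kmol/h.
Outlet amounts (n = n₀ + Σ ν·ξ):
  D: 629 − 2(102.1) − 1(34.74) = 390
  B: 0 + 1(102.1) = 102.1
  C: 0 + 1(34.74) = 34.74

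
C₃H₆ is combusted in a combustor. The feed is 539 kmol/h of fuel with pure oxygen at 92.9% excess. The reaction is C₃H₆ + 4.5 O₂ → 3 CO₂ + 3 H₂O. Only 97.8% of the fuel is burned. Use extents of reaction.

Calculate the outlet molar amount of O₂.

2310 kmol/h

Stoichiometric O₂ = 4.5 × 539 = 2426 kmol/h; O₂ fed = 2426 × 1.929 = 4679 kmol/h.
Fuel reacted = 0.978 × 539 → ξ = 527.1 kmol/h.
Outlet (n = n₀ + ν ξ):
  C₃H₆: 539 − 1(527.1) = 11.86
  O₂: 4679 − 4.5(527.1) = 2307
  CO₂: 0 + 3(527.1) = 1581
  H₂O: 0 + 3(527.1) = 1581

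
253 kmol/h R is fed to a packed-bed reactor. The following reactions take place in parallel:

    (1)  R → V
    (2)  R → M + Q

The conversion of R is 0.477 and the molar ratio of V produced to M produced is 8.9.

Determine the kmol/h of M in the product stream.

Conversion of R: R consumed = 0.477 × 253 = 120.7 kmol/h = 1ξ₁ + 1ξ₂.
Selectivity: 1ξ₁ / (1ξ₂) = 8.9 → ξ₁ = 8.9 ξ₂.
Substitute: (1·8.9 + 1) ξ₂ = 120.7 → ξ₂ = 12.19 kmol/h, ξ₁ = 108.5 kmol/h.
Outlet amounts (n = n₀ + Σ ν·ξ):
  R: 253 − 1(108.5) − 1(12.19) = 132.3
  V: 0 + 1(108.5) = 108.5
  M: 0 + 1(12.19) = 12.19
  Q: 0 + 1(12.19) = 12.19

12.2 kmol/h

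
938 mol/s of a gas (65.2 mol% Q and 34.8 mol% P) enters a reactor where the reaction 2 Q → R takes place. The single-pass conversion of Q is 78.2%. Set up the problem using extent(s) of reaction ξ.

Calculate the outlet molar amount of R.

Q reacted = 0.782 × 611.6 = 478.3 mol/s; ν_Q = −2, so ξ = 478.3/2 = 239.1 mol/s.
Outlet amounts (n = n₀ + ν ξ):
  Q: 611.6 − 2(239.1) = 133.3
  R: 0 + 1(239.1) = 239.1
  P: 326.4 (inert)

239 mol/s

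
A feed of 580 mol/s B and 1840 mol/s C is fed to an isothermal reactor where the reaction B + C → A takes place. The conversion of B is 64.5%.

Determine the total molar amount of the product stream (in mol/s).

B reacted = 0.645 × 580 = 374.1 mol/s; ν_B = −1, so ξ = 374.1/1 = 374.1 mol/s.
Outlet amounts (n = n₀ + ν ξ):
  B: 580 − 1(374.1) = 205.9
  C: 1840 − 1(374.1) = 1466
  A: 0 + 1(374.1) = 374.1
Total out = 205.9 + 1466 + 374.1 = 2046 mol/s.

2050 mol/s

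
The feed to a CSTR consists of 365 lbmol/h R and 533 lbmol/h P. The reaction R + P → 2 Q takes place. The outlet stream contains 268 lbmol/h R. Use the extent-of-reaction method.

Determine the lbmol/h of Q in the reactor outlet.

For R: n = n₀ − 1ξ → 268 = 365 − 1ξ, giving ξ = 97 lbmol/h.
Outlet amounts (n = n₀ + ν ξ):
  R: 365 − 1(97) = 268
  P: 533 − 1(97) = 436
  Q: 0 + 2(97) = 194

194 lbmol/h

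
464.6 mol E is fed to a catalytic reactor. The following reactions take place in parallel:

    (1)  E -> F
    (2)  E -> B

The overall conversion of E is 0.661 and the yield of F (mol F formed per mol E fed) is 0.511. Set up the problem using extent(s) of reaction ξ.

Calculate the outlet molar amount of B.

Yield of F: 1ξ₁ / 464.6 = 0.511 → ξ₁ = 237.4 mol.
Conversion of E: 1ξ₁ + 1ξ₂ = 0.661 × 464.6 = 307.1 → ξ₂ = 69.69 mol.
Outlet amounts (n = n₀ + Σ ν·ξ):
  E: 464.6 − 1(237.4) − 1(69.69) = 157.5
  F: 0 + 1(237.4) = 237.4
  B: 0 + 1(69.69) = 69.69

69.7 mol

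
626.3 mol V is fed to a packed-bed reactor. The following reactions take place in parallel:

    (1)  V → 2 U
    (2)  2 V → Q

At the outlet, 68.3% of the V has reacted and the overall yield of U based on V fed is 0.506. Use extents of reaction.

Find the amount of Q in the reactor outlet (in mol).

Yield of U: 2ξ₁ / 626.3 = 0.506 → ξ₁ = 158.5 mol.
Conversion of V: 1ξ₁ + 2ξ₂ = 0.683 × 626.3 = 427.8 → ξ₂ = 134.7 mol.
Outlet amounts (n = n₀ + Σ ν·ξ):
  V: 626.3 − 1(158.5) − 2(134.7) = 198.5
  U: 0 + 2(158.5) = 316.9
  Q: 0 + 1(134.7) = 134.7

135 mol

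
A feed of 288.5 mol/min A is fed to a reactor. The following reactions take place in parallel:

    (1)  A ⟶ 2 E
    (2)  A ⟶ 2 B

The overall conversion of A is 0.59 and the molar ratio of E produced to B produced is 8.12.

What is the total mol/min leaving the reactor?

Conversion of A: A consumed = 0.59 × 288.5 = 170.2 mol/min = 1ξ₁ + 1ξ₂.
Selectivity: 2ξ₁ / (2ξ₂) = 8.12 → ξ₁ = 8.12 ξ₂.
Substitute: (1·8.12 + 1) ξ₂ = 170.2 → ξ₂ = 18.66 mol/min, ξ₁ = 151.6 mol/min.
Outlet amounts (n = n₀ + Σ ν·ξ):
  A: 288.5 − 1(151.6) − 1(18.66) = 118.3
  E: 0 + 2(151.6) = 303.1
  B: 0 + 2(18.66) = 37.33
Total out = 118.3 + 303.1 + 37.33 = 458.7 mol/min.

459 mol/min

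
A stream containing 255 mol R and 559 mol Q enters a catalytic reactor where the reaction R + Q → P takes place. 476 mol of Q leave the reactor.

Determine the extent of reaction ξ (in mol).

ξ = 83 mol

For Q: n = n₀ − 1ξ → 476 = 559 − 1ξ, giving ξ = 83 mol.
Outlet amounts (n = n₀ + ν ξ):
  R: 255 − 1(83) = 172
  Q: 559 − 1(83) = 476
  P: 0 + 1(83) = 83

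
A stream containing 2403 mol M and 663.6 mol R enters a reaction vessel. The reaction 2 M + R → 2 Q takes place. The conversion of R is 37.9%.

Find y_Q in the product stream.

0.179

R reacted = 0.379 × 663.6 = 251.5 mol; ν_R = −1, so ξ = 251.5/1 = 251.5 mol.
Outlet amounts (n = n₀ + ν ξ):
  M: 2403 − 2(251.5) = 1900
  R: 663.6 − 1(251.5) = 412.1
  Q: 0 + 2(251.5) = 503
Total out = 2815 mol; y_Q = 503 / 2815 = 0.1787.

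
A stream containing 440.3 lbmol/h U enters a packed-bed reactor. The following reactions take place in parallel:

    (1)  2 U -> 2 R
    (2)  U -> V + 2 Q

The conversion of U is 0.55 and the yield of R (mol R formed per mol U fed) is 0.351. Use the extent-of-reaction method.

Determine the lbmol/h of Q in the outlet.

175 lbmol/h

Yield of R: 2ξ₁ / 440.3 = 0.351 → ξ₁ = 77.27 lbmol/h.
Conversion of U: 2ξ₁ + 1ξ₂ = 0.55 × 440.3 = 242.2 → ξ₂ = 87.62 lbmol/h.
Outlet amounts (n = n₀ + Σ ν·ξ):
  U: 440.3 − 2(77.27) − 1(87.62) = 198.1
  R: 0 + 2(77.27) = 154.5
  V: 0 + 1(87.62) = 87.62
  Q: 0 + 2(87.62) = 175.2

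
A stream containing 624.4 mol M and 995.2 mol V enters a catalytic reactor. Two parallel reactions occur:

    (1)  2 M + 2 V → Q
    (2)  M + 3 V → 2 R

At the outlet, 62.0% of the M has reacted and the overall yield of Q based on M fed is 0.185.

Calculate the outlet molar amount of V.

296 mol

Yield of Q: 1ξ₁ / 624.4 = 0.185 → ξ₁ = 115.5 mol.
Conversion of M: 2ξ₁ + 1ξ₂ = 0.62 × 624.4 = 387.1 → ξ₂ = 156.1 mol.
Outlet amounts (n = n₀ + Σ ν·ξ):
  M: 624.4 − 2(115.5) − 1(156.1) = 237.3
  V: 995.2 − 2(115.5) − 3(156.1) = 295.9
  Q: 0 + 1(115.5) = 115.5
  R: 0 + 2(156.1) = 312.2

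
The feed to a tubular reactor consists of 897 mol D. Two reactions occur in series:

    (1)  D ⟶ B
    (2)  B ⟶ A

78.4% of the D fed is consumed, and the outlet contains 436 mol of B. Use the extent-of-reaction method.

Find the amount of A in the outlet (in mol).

Conversion of D: D consumed = 1ξ₁ = 0.784 × 897 → ξ₁ = 703.2 mol.
B balance: n_B = 0 + 1ξ₁ − 1ξ₂ = 436 → ξ₂ = (1·703.2 − 436)/1 = 267.2 mol.
Outlet amounts (n = n₀ + Σ ν·ξ):
  D: 897 − 1(703.2) = 193.8
  B: 0 + 1(703.2) − 1(267.2) = 436
  A: 0 + 1(267.2) = 267.2

267 mol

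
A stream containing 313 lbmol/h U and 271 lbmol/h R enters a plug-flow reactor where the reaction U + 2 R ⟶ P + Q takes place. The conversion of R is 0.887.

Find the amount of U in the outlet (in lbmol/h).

R reacted = 0.887 × 271 = 240.4 lbmol/h; ν_R = −2, so ξ = 240.4/2 = 120.2 lbmol/h.
Outlet amounts (n = n₀ + ν ξ):
  U: 313 − 1(120.2) = 192.8
  R: 271 − 2(120.2) = 30.62
  P: 0 + 1(120.2) = 120.2
  Q: 0 + 1(120.2) = 120.2

193 lbmol/h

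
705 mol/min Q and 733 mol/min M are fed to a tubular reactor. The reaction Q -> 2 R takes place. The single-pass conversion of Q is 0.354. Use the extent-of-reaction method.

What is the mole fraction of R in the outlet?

Q reacted = 0.354 × 705 = 249.6 mol/min; ν_Q = −1, so ξ = 249.6/1 = 249.6 mol/min.
Outlet amounts (n = n₀ + ν ξ):
  Q: 705 − 1(249.6) = 455.4
  R: 0 + 2(249.6) = 499.1
  M: 733 (inert)
Total out = 1688 mol/min; y_R = 499.1 / 1688 = 0.2958.

0.296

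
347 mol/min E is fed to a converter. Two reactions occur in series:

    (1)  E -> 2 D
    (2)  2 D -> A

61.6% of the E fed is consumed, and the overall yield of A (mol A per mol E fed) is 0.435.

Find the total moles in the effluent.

Conversion of E: E consumed = 1ξ₁ = 0.616 × 347 → ξ₁ = 213.8 mol/min.
Yield of A: 1ξ₂ / 347 = 0.435 → ξ₂ = 150.9 mol/min.
Outlet amounts (n = n₀ + Σ ν·ξ):
  E: 347 − 1(213.8) = 133.2
  D: 0 + 2(213.8) − 2(150.9) = 125.6
  A: 0 + 1(150.9) = 150.9
Total out = 133.2 + 125.6 + 150.9 = 409.8 mol/min.

410 mol/min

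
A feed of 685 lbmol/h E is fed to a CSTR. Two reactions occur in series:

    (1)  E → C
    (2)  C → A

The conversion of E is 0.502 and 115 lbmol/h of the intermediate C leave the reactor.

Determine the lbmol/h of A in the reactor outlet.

229 lbmol/h

Conversion of E: E consumed = 1ξ₁ = 0.502 × 685 → ξ₁ = 343.9 lbmol/h.
C balance: n_C = 0 + 1ξ₁ − 1ξ₂ = 115 → ξ₂ = (1·343.9 − 115)/1 = 228.9 lbmol/h.
Outlet amounts (n = n₀ + Σ ν·ξ):
  E: 685 − 1(343.9) = 341.1
  C: 0 + 1(343.9) − 1(228.9) = 115
  A: 0 + 1(228.9) = 228.9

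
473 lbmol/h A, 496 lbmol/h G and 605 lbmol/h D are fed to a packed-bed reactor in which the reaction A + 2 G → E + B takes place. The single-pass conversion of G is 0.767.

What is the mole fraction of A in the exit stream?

0.204

G reacted = 0.767 × 496 = 380.4 lbmol/h; ν_G = −2, so ξ = 380.4/2 = 190.2 lbmol/h.
Outlet amounts (n = n₀ + ν ξ):
  A: 473 − 1(190.2) = 282.8
  G: 496 − 2(190.2) = 115.6
  E: 0 + 1(190.2) = 190.2
  B: 0 + 1(190.2) = 190.2
  D: 605 (inert)
Total out = 1384 lbmol/h; y_A = 282.8 / 1384 = 0.2044.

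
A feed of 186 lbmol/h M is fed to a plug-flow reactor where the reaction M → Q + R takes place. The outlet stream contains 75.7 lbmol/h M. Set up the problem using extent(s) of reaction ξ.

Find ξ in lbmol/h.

For M: n = n₀ − 1ξ → 75.7 = 186 − 1ξ, giving ξ = 110.3 lbmol/h.
Outlet amounts (n = n₀ + ν ξ):
  M: 186 − 1(110.3) = 75.7
  Q: 0 + 1(110.3) = 110.3
  R: 0 + 1(110.3) = 110.3

ξ = 110 lbmol/h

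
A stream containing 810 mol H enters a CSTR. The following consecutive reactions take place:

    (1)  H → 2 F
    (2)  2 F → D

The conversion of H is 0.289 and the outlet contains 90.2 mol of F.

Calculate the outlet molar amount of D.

189 mol

Conversion of H: H consumed = 1ξ₁ = 0.289 × 810 → ξ₁ = 234.1 mol.
F balance: n_F = 0 + 2ξ₁ − 2ξ₂ = 90.2 → ξ₂ = (2·234.1 − 90.2)/2 = 189 mol.
Outlet amounts (n = n₀ + Σ ν·ξ):
  H: 810 − 1(234.1) = 575.9
  F: 0 + 2(234.1) − 2(189) = 90.2
  D: 0 + 1(189) = 189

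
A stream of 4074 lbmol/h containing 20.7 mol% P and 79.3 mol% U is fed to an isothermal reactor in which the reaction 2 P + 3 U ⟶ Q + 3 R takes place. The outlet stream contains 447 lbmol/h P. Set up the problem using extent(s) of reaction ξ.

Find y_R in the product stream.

For P: n = n₀ − 2ξ → 447 = 843.3 − 2ξ, giving ξ = 198.2 lbmol/h.
Outlet amounts (n = n₀ + ν ξ):
  P: 843.3 − 2(198.2) = 447
  U: 3231 − 3(198.2) = 2636
  Q: 0 + 1(198.2) = 198.2
  R: 0 + 3(198.2) = 594.5
Total out = 3876 lbmol/h; y_R = 594.5 / 3876 = 0.1534.

0.153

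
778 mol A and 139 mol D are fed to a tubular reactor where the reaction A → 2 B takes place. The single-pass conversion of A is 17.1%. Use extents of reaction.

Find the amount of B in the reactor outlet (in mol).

A reacted = 0.171 × 778 = 133 mol; ν_A = −1, so ξ = 133/1 = 133 mol.
Outlet amounts (n = n₀ + ν ξ):
  A: 778 − 1(133) = 645
  B: 0 + 2(133) = 266.1
  D: 139 (inert)

266 mol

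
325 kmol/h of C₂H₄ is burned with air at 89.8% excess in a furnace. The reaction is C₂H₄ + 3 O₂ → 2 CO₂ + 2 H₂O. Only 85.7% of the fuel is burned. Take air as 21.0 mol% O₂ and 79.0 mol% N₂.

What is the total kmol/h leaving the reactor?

9140 kmol/h

Stoichiometric O₂ = 3 × 325 = 975 kmol/h; O₂ fed = 975 × 1.898 = 1851 kmol/h.
N₂ fed = 1851 × 79/21 = 6962 kmol/h.
Fuel reacted = 0.857 × 325 → ξ = 278.5 kmol/h.
Outlet (n = n₀ + ν ξ):
  C₂H₄: 325 − 1(278.5) = 46.48
  O₂: 1851 − 3(278.5) = 1015
  N₂: 6962 (inert)
  CO₂: 0 + 2(278.5) = 557
  H₂O: 0 + 2(278.5) = 557
Total out = 46.48 + 1015 + 6962 + 557 + 557 = 9137 kmol/h.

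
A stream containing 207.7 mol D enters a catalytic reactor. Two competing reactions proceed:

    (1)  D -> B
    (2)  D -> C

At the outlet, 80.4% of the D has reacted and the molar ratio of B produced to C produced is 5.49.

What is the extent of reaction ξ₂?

Conversion of D: D consumed = 0.804 × 207.7 = 167 mol = 1ξ₁ + 1ξ₂.
Selectivity: 1ξ₁ / (1ξ₂) = 5.49 → ξ₁ = 5.49 ξ₂.
Substitute: (1·5.49 + 1) ξ₂ = 167 → ξ₂ = 25.73 mol, ξ₁ = 141.3 mol.
Outlet amounts (n = n₀ + Σ ν·ξ):
  D: 207.7 − 1(141.3) − 1(25.73) = 40.71
  B: 0 + 1(141.3) = 141.3
  C: 0 + 1(25.73) = 25.73

ξ₂ = 25.7 mol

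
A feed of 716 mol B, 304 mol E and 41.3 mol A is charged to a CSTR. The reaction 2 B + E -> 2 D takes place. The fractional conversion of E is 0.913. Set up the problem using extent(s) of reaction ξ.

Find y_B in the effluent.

0.205

E reacted = 0.913 × 304 = 277.6 mol; ν_E = −1, so ξ = 277.6/1 = 277.6 mol.
Outlet amounts (n = n₀ + ν ξ):
  B: 716 − 2(277.6) = 160.9
  E: 304 − 1(277.6) = 26.45
  D: 0 + 2(277.6) = 555.1
  A: 41.3 (inert)
Total out = 783.7 mol; y_B = 160.9 / 783.7 = 0.2053.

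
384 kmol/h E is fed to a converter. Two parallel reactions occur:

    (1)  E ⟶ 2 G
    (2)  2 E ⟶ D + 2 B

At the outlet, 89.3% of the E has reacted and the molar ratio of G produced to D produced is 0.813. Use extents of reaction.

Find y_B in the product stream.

Conversion of E: E consumed = 0.893 × 384 = 342.9 kmol/h = 1ξ₁ + 2ξ₂.
Selectivity: 2ξ₁ / (1ξ₂) = 0.813 → ξ₁ = 0.4065 ξ₂.
Substitute: (1·0.4065 + 2) ξ₂ = 342.9 → ξ₂ = 142.5 kmol/h, ξ₁ = 57.92 kmol/h.
Outlet amounts (n = n₀ + Σ ν·ξ):
  E: 384 − 1(57.92) − 2(142.5) = 41.09
  G: 0 + 2(57.92) = 115.8
  D: 0 + 1(142.5) = 142.5
  B: 0 + 2(142.5) = 285
Total out = 584.4 kmol/h; y_B = 285 / 584.4 = 0.4876.

0.488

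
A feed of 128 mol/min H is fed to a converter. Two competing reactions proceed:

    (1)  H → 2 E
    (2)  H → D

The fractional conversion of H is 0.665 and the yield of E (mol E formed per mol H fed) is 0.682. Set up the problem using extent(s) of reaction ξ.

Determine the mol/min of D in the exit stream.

Yield of E: 2ξ₁ / 128 = 0.682 → ξ₁ = 43.65 mol/min.
Conversion of H: 1ξ₁ + 1ξ₂ = 0.665 × 128 = 85.12 → ξ₂ = 41.47 mol/min.
Outlet amounts (n = n₀ + Σ ν·ξ):
  H: 128 − 1(43.65) − 1(41.47) = 42.88
  E: 0 + 2(43.65) = 87.3
  D: 0 + 1(41.47) = 41.47

41.5 mol/min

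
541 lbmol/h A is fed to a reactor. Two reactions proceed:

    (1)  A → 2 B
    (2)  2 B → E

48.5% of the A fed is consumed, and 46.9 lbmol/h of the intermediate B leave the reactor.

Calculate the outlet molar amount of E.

239 lbmol/h

Conversion of A: A consumed = 1ξ₁ = 0.485 × 541 → ξ₁ = 262.4 lbmol/h.
B balance: n_B = 0 + 2ξ₁ − 2ξ₂ = 46.9 → ξ₂ = (2·262.4 − 46.9)/2 = 238.9 lbmol/h.
Outlet amounts (n = n₀ + Σ ν·ξ):
  A: 541 − 1(262.4) = 278.6
  B: 0 + 2(262.4) − 2(238.9) = 46.9
  E: 0 + 1(238.9) = 238.9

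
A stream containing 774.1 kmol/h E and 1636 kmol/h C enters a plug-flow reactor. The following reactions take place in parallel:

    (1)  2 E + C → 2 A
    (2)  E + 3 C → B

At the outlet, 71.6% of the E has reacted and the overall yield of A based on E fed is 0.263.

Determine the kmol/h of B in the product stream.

351 kmol/h

Yield of A: 2ξ₁ / 774.1 = 0.263 → ξ₁ = 101.8 kmol/h.
Conversion of E: 2ξ₁ + 1ξ₂ = 0.716 × 774.1 = 554.3 → ξ₂ = 350.7 kmol/h.
Outlet amounts (n = n₀ + Σ ν·ξ):
  E: 774.1 − 2(101.8) − 1(350.7) = 219.8
  C: 1636 − 1(101.8) − 3(350.7) = 482.2
  A: 0 + 2(101.8) = 203.6
  B: 0 + 1(350.7) = 350.7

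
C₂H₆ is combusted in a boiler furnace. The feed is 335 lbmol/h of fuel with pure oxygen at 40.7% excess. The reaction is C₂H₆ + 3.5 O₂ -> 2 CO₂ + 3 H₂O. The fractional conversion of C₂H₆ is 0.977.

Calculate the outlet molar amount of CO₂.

Stoichiometric O₂ = 3.5 × 335 = 1172 lbmol/h; O₂ fed = 1172 × 1.407 = 1650 lbmol/h.
Fuel reacted = 0.977 × 335 → ξ = 327.3 lbmol/h.
Outlet (n = n₀ + ν ξ):
  C₂H₆: 335 − 1(327.3) = 7.705
  O₂: 1650 − 3.5(327.3) = 504.2
  CO₂: 0 + 2(327.3) = 654.6
  H₂O: 0 + 3(327.3) = 981.9

655 lbmol/h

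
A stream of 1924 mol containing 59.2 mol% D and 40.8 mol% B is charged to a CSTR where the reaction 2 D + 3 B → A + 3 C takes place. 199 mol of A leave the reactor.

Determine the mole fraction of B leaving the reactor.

For A: n = n₀ + 1ξ → 199 = 0 + 1ξ, giving ξ = 199 mol.
Outlet amounts (n = n₀ + ν ξ):
  D: 1139 − 2(199) = 741
  B: 785 − 3(199) = 188
  A: 0 + 1(199) = 199
  C: 0 + 3(199) = 597
Total out = 1725 mol; y_B = 188 / 1725 = 0.109.

0.109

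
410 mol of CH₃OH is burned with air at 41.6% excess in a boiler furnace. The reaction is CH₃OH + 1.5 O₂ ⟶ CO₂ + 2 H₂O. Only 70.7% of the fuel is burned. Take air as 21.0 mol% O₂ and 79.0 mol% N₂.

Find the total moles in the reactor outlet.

Stoichiometric O₂ = 1.5 × 410 = 615 mol; O₂ fed = 615 × 1.416 = 870.8 mol.
N₂ fed = 870.8 × 79/21 = 3276 mol.
Fuel reacted = 0.707 × 410 → ξ = 289.9 mol.
Outlet (n = n₀ + ν ξ):
  CH₃OH: 410 − 1(289.9) = 120.1
  O₂: 870.8 − 1.5(289.9) = 436
  N₂: 3276 (inert)
  CO₂: 0 + 1(289.9) = 289.9
  H₂O: 0 + 2(289.9) = 579.7
Total out = 120.1 + 436 + 3276 + 289.9 + 579.7 = 4702 mol.

4700 mol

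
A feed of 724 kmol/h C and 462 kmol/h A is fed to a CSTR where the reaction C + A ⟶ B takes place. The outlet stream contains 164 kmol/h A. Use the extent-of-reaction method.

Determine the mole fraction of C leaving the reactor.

0.48

For A: n = n₀ − 1ξ → 164 = 462 − 1ξ, giving ξ = 298 kmol/h.
Outlet amounts (n = n₀ + ν ξ):
  C: 724 − 1(298) = 426
  A: 462 − 1(298) = 164
  B: 0 + 1(298) = 298
Total out = 888 kmol/h; y_C = 426 / 888 = 0.4797.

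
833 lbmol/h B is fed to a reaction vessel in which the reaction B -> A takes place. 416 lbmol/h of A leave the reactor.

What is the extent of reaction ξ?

For A: n = n₀ + 1ξ → 416 = 0 + 1ξ, giving ξ = 416 lbmol/h.
Outlet amounts (n = n₀ + ν ξ):
  B: 833 − 1(416) = 417
  A: 0 + 1(416) = 416

ξ = 416 lbmol/h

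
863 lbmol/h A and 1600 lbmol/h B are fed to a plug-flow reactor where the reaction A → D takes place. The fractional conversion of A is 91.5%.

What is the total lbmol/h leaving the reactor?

A reacted = 0.915 × 863 = 789.6 lbmol/h; ν_A = −1, so ξ = 789.6/1 = 789.6 lbmol/h.
Outlet amounts (n = n₀ + ν ξ):
  A: 863 − 1(789.6) = 73.36
  D: 0 + 1(789.6) = 789.6
  B: 1600 (inert)
Total out = 73.36 + 789.6 + 1600 = 2463 lbmol/h.

2460 lbmol/h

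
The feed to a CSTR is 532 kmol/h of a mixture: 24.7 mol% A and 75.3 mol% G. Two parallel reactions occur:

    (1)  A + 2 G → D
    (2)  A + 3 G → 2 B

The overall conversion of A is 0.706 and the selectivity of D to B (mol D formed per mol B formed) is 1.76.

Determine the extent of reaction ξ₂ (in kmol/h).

Conversion of A: A consumed = 0.706 × 131.4 = 92.77 kmol/h = 1ξ₁ + 1ξ₂.
Selectivity: 1ξ₁ / (2ξ₂) = 1.76 → ξ₁ = 3.52 ξ₂.
Substitute: (1·3.52 + 1) ξ₂ = 92.77 → ξ₂ = 20.52 kmol/h, ξ₁ = 72.25 kmol/h.
Outlet amounts (n = n₀ + Σ ν·ξ):
  A: 131.4 − 1(72.25) − 1(20.52) = 38.63
  G: 400.6 − 2(72.25) − 3(20.52) = 194.5
  D: 0 + 1(72.25) = 72.25
  B: 0 + 2(20.52) = 41.05

ξ₂ = 20.5 kmol/h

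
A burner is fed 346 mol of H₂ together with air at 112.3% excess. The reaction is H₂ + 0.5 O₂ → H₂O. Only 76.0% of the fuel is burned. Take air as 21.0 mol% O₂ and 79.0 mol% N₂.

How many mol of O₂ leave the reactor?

236 mol

Stoichiometric O₂ = 0.5 × 346 = 173 mol; O₂ fed = 173 × 2.123 = 367.3 mol.
N₂ fed = 367.3 × 79/21 = 1382 mol.
Fuel reacted = 0.76 × 346 → ξ = 263 mol.
Outlet (n = n₀ + ν ξ):
  H₂: 346 − 1(263) = 83.04
  O₂: 367.3 − 0.5(263) = 235.8
  N₂: 1382 (inert)
  H₂O: 0 + 1(263) = 263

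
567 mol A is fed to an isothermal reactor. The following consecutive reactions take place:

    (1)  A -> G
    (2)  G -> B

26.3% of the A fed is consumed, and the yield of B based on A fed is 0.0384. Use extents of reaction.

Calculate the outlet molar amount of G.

127 mol

Conversion of A: A consumed = 1ξ₁ = 0.263 × 567 → ξ₁ = 149.1 mol.
Yield of B: 1ξ₂ / 567 = 0.0384 → ξ₂ = 21.77 mol.
Outlet amounts (n = n₀ + Σ ν·ξ):
  A: 567 − 1(149.1) = 417.9
  G: 0 + 1(149.1) − 1(21.77) = 127.3
  B: 0 + 1(21.77) = 21.77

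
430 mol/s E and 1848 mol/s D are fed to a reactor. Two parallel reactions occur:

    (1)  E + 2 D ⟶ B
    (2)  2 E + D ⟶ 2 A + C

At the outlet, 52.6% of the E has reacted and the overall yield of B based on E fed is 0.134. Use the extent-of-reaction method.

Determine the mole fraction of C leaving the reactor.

Yield of B: 1ξ₁ / 430 = 0.134 → ξ₁ = 57.62 mol/s.
Conversion of E: 1ξ₁ + 2ξ₂ = 0.526 × 430 = 226.2 → ξ₂ = 84.28 mol/s.
Outlet amounts (n = n₀ + Σ ν·ξ):
  E: 430 − 1(57.62) − 2(84.28) = 203.8
  D: 1848 − 2(57.62) − 1(84.28) = 1648
  B: 0 + 1(57.62) = 57.62
  A: 0 + 2(84.28) = 168.6
  C: 0 + 1(84.28) = 84.28
Total out = 2163 mol/s; y_C = 84.28 / 2163 = 0.03897.

0.039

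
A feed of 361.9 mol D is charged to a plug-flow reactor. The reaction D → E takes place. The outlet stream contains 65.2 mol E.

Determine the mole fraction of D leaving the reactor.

For E: n = n₀ + 1ξ → 65.2 = 0 + 1ξ, giving ξ = 65.2 mol.
Outlet amounts (n = n₀ + ν ξ):
  D: 361.9 − 1(65.2) = 296.7
  E: 0 + 1(65.2) = 65.2
Total out = 361.9 mol; y_D = 296.7 / 361.9 = 0.8198.

0.82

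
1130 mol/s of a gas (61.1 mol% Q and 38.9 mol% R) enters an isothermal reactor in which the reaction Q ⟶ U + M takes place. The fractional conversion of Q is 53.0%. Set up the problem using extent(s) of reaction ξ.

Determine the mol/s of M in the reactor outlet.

Q reacted = 0.53 × 690.4 = 365.9 mol/s; ν_Q = −1, so ξ = 365.9/1 = 365.9 mol/s.
Outlet amounts (n = n₀ + ν ξ):
  Q: 690.4 − 1(365.9) = 324.5
  U: 0 + 1(365.9) = 365.9
  M: 0 + 1(365.9) = 365.9
  R: 439.6 (inert)

366 mol/s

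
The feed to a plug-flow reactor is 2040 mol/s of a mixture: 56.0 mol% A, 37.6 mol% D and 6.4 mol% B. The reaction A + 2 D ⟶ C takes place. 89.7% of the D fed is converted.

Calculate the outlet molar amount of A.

D reacted = 0.897 × 767 = 688 mol/s; ν_D = −2, so ξ = 688/2 = 344 mol/s.
Outlet amounts (n = n₀ + ν ξ):
  A: 1142 − 1(344) = 798.4
  D: 767 − 2(344) = 79.01
  C: 0 + 1(344) = 344
  B: 130.6 (inert)

798 mol/s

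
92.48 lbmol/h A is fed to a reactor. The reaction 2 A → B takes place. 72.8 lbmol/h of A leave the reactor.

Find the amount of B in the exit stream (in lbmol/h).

9.84 lbmol/h

For A: n = n₀ − 2ξ → 72.8 = 92.48 − 2ξ, giving ξ = 9.84 lbmol/h.
Outlet amounts (n = n₀ + ν ξ):
  A: 92.48 − 2(9.84) = 72.8
  B: 0 + 1(9.84) = 9.84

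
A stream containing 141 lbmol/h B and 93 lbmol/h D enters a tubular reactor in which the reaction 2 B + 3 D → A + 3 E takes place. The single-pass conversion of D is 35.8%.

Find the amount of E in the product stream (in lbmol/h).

33.3 lbmol/h

D reacted = 0.358 × 93 = 33.29 lbmol/h; ν_D = −3, so ξ = 33.29/3 = 11.1 lbmol/h.
Outlet amounts (n = n₀ + ν ξ):
  B: 141 − 2(11.1) = 118.8
  D: 93 − 3(11.1) = 59.71
  A: 0 + 1(11.1) = 11.1
  E: 0 + 3(11.1) = 33.29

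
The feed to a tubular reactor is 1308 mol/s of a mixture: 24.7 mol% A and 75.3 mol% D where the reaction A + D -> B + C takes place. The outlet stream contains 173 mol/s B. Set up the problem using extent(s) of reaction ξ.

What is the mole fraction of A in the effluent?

For B: n = n₀ + 1ξ → 173 = 0 + 1ξ, giving ξ = 173 mol/s.
Outlet amounts (n = n₀ + ν ξ):
  A: 323.1 − 1(173) = 150.1
  D: 984.9 − 1(173) = 811.9
  B: 0 + 1(173) = 173
  C: 0 + 1(173) = 173
Total out = 1308 mol/s; y_A = 150.1 / 1308 = 0.1147.

0.115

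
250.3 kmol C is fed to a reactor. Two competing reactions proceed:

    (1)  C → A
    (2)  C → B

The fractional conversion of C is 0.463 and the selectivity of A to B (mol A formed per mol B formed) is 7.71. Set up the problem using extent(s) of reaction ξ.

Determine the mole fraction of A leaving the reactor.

Conversion of C: C consumed = 0.463 × 250.3 = 115.9 kmol = 1ξ₁ + 1ξ₂.
Selectivity: 1ξ₁ / (1ξ₂) = 7.71 → ξ₁ = 7.71 ξ₂.
Substitute: (1·7.71 + 1) ξ₂ = 115.9 → ξ₂ = 13.31 kmol, ξ₁ = 102.6 kmol.
Outlet amounts (n = n₀ + Σ ν·ξ):
  C: 250.3 − 1(102.6) − 1(13.31) = 134.4
  A: 0 + 1(102.6) = 102.6
  B: 0 + 1(13.31) = 13.31
Total out = 250.3 kmol; y_A = 102.6 / 250.3 = 0.4098.

0.41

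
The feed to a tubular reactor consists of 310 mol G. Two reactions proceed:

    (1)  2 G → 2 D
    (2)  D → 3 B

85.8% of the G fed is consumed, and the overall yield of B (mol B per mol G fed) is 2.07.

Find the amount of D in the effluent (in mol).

52.1 mol

Conversion of G: G consumed = 2ξ₁ = 0.858 × 310 → ξ₁ = 133 mol.
Yield of B: 3ξ₂ / 310 = 2.07 → ξ₂ = 213.9 mol.
Outlet amounts (n = n₀ + Σ ν·ξ):
  G: 310 − 2(133) = 44.02
  D: 0 + 2(133) − 1(213.9) = 52.08
  B: 0 + 3(213.9) = 641.7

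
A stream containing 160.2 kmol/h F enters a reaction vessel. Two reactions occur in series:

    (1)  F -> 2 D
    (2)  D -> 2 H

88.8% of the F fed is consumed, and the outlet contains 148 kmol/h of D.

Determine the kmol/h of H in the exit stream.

273 kmol/h

Conversion of F: F consumed = 1ξ₁ = 0.888 × 160.2 → ξ₁ = 142.3 kmol/h.
D balance: n_D = 0 + 2ξ₁ − 1ξ₂ = 148 → ξ₂ = (2·142.3 − 148)/1 = 136.5 kmol/h.
Outlet amounts (n = n₀ + Σ ν·ξ):
  F: 160.2 − 1(142.3) = 17.94
  D: 0 + 2(142.3) − 1(136.5) = 148
  H: 0 + 2(136.5) = 273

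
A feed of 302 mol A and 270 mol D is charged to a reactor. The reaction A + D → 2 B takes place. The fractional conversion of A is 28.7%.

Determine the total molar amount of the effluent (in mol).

572 mol

A reacted = 0.287 × 302 = 86.67 mol; ν_A = −1, so ξ = 86.67/1 = 86.67 mol.
Outlet amounts (n = n₀ + ν ξ):
  A: 302 − 1(86.67) = 215.3
  D: 270 − 1(86.67) = 183.3
  B: 0 + 2(86.67) = 173.3
Total out = 215.3 + 183.3 + 173.3 = 572 mol.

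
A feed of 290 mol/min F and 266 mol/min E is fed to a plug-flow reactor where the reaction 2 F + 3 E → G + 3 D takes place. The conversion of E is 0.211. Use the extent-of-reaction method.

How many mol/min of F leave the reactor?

E reacted = 0.211 × 266 = 56.13 mol/min; ν_E = −3, so ξ = 56.13/3 = 18.71 mol/min.
Outlet amounts (n = n₀ + ν ξ):
  F: 290 − 2(18.71) = 252.6
  E: 266 − 3(18.71) = 209.9
  G: 0 + 1(18.71) = 18.71
  D: 0 + 3(18.71) = 56.13

253 mol/min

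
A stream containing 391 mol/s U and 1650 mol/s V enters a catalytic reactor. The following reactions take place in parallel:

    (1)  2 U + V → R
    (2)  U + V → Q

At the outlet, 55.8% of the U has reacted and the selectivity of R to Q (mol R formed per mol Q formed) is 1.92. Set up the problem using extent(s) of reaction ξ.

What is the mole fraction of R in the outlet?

Conversion of U: U consumed = 0.558 × 391 = 218.2 mol/s = 2ξ₁ + 1ξ₂.
Selectivity: 1ξ₁ / (1ξ₂) = 1.92 → ξ₁ = 1.92 ξ₂.
Substitute: (2·1.92 + 1) ξ₂ = 218.2 → ξ₂ = 45.08 mol/s, ξ₁ = 86.55 mol/s.
Outlet amounts (n = n₀ + Σ ν·ξ):
  U: 391 − 2(86.55) − 1(45.08) = 172.8
  V: 1650 − 1(86.55) − 1(45.08) = 1518
  R: 0 + 1(86.55) = 86.55
  Q: 0 + 1(45.08) = 45.08
Total out = 1823 mol/s; y_R = 86.55 / 1823 = 0.04748.

0.0475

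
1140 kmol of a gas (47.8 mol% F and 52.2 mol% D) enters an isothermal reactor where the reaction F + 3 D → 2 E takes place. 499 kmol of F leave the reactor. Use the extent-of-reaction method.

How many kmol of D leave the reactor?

457 kmol

For F: n = n₀ − 1ξ → 499 = 544.9 − 1ξ, giving ξ = 45.92 kmol.
Outlet amounts (n = n₀ + ν ξ):
  F: 544.9 − 1(45.92) = 499
  D: 595.1 − 3(45.92) = 457.3
  E: 0 + 2(45.92) = 91.84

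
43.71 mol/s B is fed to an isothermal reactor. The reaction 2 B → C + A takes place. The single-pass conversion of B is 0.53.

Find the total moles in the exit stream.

43.7 mol/s

B reacted = 0.53 × 43.71 = 23.17 mol/s; ν_B = −2, so ξ = 23.17/2 = 11.58 mol/s.
Outlet amounts (n = n₀ + ν ξ):
  B: 43.71 − 2(11.58) = 20.54
  C: 0 + 1(11.58) = 11.58
  A: 0 + 1(11.58) = 11.58
Total out = 20.54 + 11.58 + 11.58 = 43.71 mol/s.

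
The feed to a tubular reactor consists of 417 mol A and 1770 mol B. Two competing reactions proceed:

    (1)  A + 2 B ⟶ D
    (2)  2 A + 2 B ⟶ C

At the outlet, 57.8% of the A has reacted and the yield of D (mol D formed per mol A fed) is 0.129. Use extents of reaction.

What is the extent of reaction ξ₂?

Yield of D: 1ξ₁ / 417 = 0.129 → ξ₁ = 53.79 mol.
Conversion of A: 1ξ₁ + 2ξ₂ = 0.578 × 417 = 241 → ξ₂ = 93.62 mol.
Outlet amounts (n = n₀ + Σ ν·ξ):
  A: 417 − 1(53.79) − 2(93.62) = 176
  B: 1770 − 2(53.79) − 2(93.62) = 1475
  D: 0 + 1(53.79) = 53.79
  C: 0 + 1(93.62) = 93.62

ξ₂ = 93.6 mol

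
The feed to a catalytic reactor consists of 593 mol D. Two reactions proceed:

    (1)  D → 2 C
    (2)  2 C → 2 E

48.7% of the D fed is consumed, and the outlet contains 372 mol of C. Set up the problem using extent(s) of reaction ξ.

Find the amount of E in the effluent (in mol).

206 mol

Conversion of D: D consumed = 1ξ₁ = 0.487 × 593 → ξ₁ = 288.8 mol.
C balance: n_C = 0 + 2ξ₁ − 2ξ₂ = 372 → ξ₂ = (2·288.8 − 372)/2 = 102.8 mol.
Outlet amounts (n = n₀ + Σ ν·ξ):
  D: 593 − 1(288.8) = 304.2
  C: 0 + 2(288.8) − 2(102.8) = 372
  E: 0 + 2(102.8) = 205.6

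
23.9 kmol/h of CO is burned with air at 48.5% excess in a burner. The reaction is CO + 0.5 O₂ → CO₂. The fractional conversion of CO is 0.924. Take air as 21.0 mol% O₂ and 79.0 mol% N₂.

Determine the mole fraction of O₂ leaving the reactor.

0.0689

Stoichiometric O₂ = 0.5 × 23.9 = 11.95 kmol/h; O₂ fed = 11.95 × 1.485 = 17.75 kmol/h.
N₂ fed = 17.75 × 79/21 = 66.76 kmol/h.
Fuel reacted = 0.924 × 23.9 → ξ = 22.08 kmol/h.
Outlet (n = n₀ + ν ξ):
  CO: 23.9 − 1(22.08) = 1.816
  O₂: 17.75 − 0.5(22.08) = 6.704
  N₂: 66.76 (inert)
  CO₂: 0 + 1(22.08) = 22.08
Total out = 97.36 kmol/h; y_O₂ = 6.704 / 97.36 = 0.06886.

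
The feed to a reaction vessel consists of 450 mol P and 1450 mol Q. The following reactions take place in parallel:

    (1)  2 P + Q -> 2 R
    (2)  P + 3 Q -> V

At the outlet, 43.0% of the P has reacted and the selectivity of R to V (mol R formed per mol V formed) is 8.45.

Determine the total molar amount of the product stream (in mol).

1750 mol

Conversion of P: P consumed = 0.43 × 450 = 193.5 mol = 2ξ₁ + 1ξ₂.
Selectivity: 2ξ₁ / (1ξ₂) = 8.45 → ξ₁ = 4.225 ξ₂.
Substitute: (2·4.225 + 1) ξ₂ = 193.5 → ξ₂ = 20.48 mol, ξ₁ = 86.51 mol.
Outlet amounts (n = n₀ + Σ ν·ξ):
  P: 450 − 2(86.51) − 1(20.48) = 256.5
  Q: 1450 − 1(86.51) − 3(20.48) = 1302
  R: 0 + 2(86.51) = 173
  V: 0 + 1(20.48) = 20.48
Total out = 256.5 + 1302 + 173 + 20.48 = 1752 mol.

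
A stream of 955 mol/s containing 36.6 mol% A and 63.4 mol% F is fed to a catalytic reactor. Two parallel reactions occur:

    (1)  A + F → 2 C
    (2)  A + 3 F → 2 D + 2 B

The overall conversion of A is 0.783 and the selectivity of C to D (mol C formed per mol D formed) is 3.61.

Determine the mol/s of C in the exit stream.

Conversion of A: A consumed = 0.783 × 349.5 = 273.7 mol/s = 1ξ₁ + 1ξ₂.
Selectivity: 2ξ₁ / (2ξ₂) = 3.61 → ξ₁ = 3.61 ξ₂.
Substitute: (1·3.61 + 1) ξ₂ = 273.7 → ξ₂ = 59.37 mol/s, ξ₁ = 214.3 mol/s.
Outlet amounts (n = n₀ + Σ ν·ξ):
  A: 349.5 − 1(214.3) − 1(59.37) = 75.85
  F: 605.5 − 1(214.3) − 3(59.37) = 213.1
  C: 0 + 2(214.3) = 428.6
  D: 0 + 2(59.37) = 118.7
  B: 0 + 2(59.37) = 118.7

429 mol/s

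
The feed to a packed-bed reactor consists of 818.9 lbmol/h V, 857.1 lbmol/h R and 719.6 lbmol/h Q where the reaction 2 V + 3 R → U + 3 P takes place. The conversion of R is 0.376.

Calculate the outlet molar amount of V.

R reacted = 0.376 × 857.1 = 322.3 lbmol/h; ν_R = −3, so ξ = 322.3/3 = 107.4 lbmol/h.
Outlet amounts (n = n₀ + ν ξ):
  V: 818.9 − 2(107.4) = 604.1
  R: 857.1 − 3(107.4) = 534.8
  U: 0 + 1(107.4) = 107.4
  P: 0 + 3(107.4) = 322.3
  Q: 719.6 (inert)

604 lbmol/h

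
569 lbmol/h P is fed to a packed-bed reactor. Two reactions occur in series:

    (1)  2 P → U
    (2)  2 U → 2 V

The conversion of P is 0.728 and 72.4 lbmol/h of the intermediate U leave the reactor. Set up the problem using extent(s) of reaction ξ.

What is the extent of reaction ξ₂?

Conversion of P: P consumed = 2ξ₁ = 0.728 × 569 → ξ₁ = 207.1 lbmol/h.
U balance: n_U = 0 + 1ξ₁ − 2ξ₂ = 72.4 → ξ₂ = (1·207.1 − 72.4)/2 = 67.36 lbmol/h.
Outlet amounts (n = n₀ + Σ ν·ξ):
  P: 569 − 2(207.1) = 154.8
  U: 0 + 1(207.1) − 2(67.36) = 72.4
  V: 0 + 2(67.36) = 134.7

ξ₂ = 67.4 lbmol/h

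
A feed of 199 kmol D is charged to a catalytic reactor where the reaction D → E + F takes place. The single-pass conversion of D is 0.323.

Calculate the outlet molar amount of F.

64.3 kmol

D reacted = 0.323 × 199 = 64.28 kmol; ν_D = −1, so ξ = 64.28/1 = 64.28 kmol.
Outlet amounts (n = n₀ + ν ξ):
  D: 199 − 1(64.28) = 134.7
  E: 0 + 1(64.28) = 64.28
  F: 0 + 1(64.28) = 64.28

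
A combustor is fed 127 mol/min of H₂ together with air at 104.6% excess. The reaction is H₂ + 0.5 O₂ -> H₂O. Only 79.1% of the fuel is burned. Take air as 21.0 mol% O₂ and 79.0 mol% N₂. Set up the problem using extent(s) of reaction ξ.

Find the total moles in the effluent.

Stoichiometric O₂ = 0.5 × 127 = 63.5 mol/min; O₂ fed = 63.5 × 2.046 = 129.9 mol/min.
N₂ fed = 129.9 × 79/21 = 488.8 mol/min.
Fuel reacted = 0.791 × 127 → ξ = 100.5 mol/min.
Outlet (n = n₀ + ν ξ):
  H₂: 127 − 1(100.5) = 26.54
  O₂: 129.9 − 0.5(100.5) = 79.69
  N₂: 488.8 (inert)
  H₂O: 0 + 1(100.5) = 100.5
Total out = 26.54 + 79.69 + 488.8 + 100.5 = 695.4 mol/min.

695 mol/min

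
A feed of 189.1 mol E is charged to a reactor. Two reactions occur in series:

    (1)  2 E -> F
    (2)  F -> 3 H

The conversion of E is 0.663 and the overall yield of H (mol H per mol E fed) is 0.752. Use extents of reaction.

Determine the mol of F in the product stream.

Conversion of E: E consumed = 2ξ₁ = 0.663 × 189.1 → ξ₁ = 62.69 mol.
Yield of H: 3ξ₂ / 189.1 = 0.752 → ξ₂ = 47.4 mol.
Outlet amounts (n = n₀ + Σ ν·ξ):
  E: 189.1 − 2(62.69) = 63.73
  F: 0 + 1(62.69) − 1(47.4) = 15.29
  H: 0 + 3(47.4) = 142.2

15.3 mol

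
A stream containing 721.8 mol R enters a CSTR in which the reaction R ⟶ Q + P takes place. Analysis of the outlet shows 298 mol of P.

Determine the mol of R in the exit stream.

For P: n = n₀ + 1ξ → 298 = 0 + 1ξ, giving ξ = 298 mol.
Outlet amounts (n = n₀ + ν ξ):
  R: 721.8 − 1(298) = 423.8
  Q: 0 + 1(298) = 298
  P: 0 + 1(298) = 298

424 mol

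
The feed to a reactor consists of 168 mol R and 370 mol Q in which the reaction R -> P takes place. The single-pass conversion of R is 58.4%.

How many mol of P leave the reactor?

98.1 mol

R reacted = 0.584 × 168 = 98.11 mol; ν_R = −1, so ξ = 98.11/1 = 98.11 mol.
Outlet amounts (n = n₀ + ν ξ):
  R: 168 − 1(98.11) = 69.89
  P: 0 + 1(98.11) = 98.11
  Q: 370 (inert)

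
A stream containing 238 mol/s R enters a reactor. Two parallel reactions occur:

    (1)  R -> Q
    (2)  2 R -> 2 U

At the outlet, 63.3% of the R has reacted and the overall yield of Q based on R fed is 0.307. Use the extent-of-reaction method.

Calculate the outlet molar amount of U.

77.6 mol/s

Yield of Q: 1ξ₁ / 238 = 0.307 → ξ₁ = 73.07 mol/s.
Conversion of R: 1ξ₁ + 2ξ₂ = 0.633 × 238 = 150.7 → ξ₂ = 38.79 mol/s.
Outlet amounts (n = n₀ + Σ ν·ξ):
  R: 238 − 1(73.07) − 2(38.79) = 87.35
  Q: 0 + 1(73.07) = 73.07
  U: 0 + 2(38.79) = 77.59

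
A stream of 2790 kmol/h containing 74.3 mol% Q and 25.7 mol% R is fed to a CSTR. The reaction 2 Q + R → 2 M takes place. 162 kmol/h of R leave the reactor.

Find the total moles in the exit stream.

2230 kmol/h

For R: n = n₀ − 1ξ → 162 = 717 − 1ξ, giving ξ = 555 kmol/h.
Outlet amounts (n = n₀ + ν ξ):
  Q: 2073 − 2(555) = 962.9
  R: 717 − 1(555) = 162
  M: 0 + 2(555) = 1110
Total out = 962.9 + 162 + 1110 = 2235 kmol/h.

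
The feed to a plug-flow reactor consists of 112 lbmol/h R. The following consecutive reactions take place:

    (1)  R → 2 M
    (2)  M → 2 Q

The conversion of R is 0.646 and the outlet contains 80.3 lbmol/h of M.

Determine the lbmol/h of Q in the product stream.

Conversion of R: R consumed = 1ξ₁ = 0.646 × 112 → ξ₁ = 72.35 lbmol/h.
M balance: n_M = 0 + 2ξ₁ − 1ξ₂ = 80.3 → ξ₂ = (2·72.35 − 80.3)/1 = 64.4 lbmol/h.
Outlet amounts (n = n₀ + Σ ν·ξ):
  R: 112 − 1(72.35) = 39.65
  M: 0 + 2(72.35) − 1(64.4) = 80.3
  Q: 0 + 2(64.4) = 128.8

129 lbmol/h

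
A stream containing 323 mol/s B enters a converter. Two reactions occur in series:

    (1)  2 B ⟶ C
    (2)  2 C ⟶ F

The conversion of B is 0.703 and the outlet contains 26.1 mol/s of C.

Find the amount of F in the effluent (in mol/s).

43.7 mol/s

Conversion of B: B consumed = 2ξ₁ = 0.703 × 323 → ξ₁ = 113.5 mol/s.
C balance: n_C = 0 + 1ξ₁ − 2ξ₂ = 26.1 → ξ₂ = (1·113.5 − 26.1)/2 = 43.72 mol/s.
Outlet amounts (n = n₀ + Σ ν·ξ):
  B: 323 − 2(113.5) = 95.93
  C: 0 + 1(113.5) − 2(43.72) = 26.1
  F: 0 + 1(43.72) = 43.72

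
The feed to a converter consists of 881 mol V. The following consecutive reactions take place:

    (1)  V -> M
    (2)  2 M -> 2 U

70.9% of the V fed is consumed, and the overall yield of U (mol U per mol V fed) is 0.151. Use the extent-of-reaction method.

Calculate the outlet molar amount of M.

492 mol

Conversion of V: V consumed = 1ξ₁ = 0.709 × 881 → ξ₁ = 624.6 mol.
Yield of U: 2ξ₂ / 881 = 0.151 → ξ₂ = 66.52 mol.
Outlet amounts (n = n₀ + Σ ν·ξ):
  V: 881 − 1(624.6) = 256.4
  M: 0 + 1(624.6) − 2(66.52) = 491.6
  U: 0 + 2(66.52) = 133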